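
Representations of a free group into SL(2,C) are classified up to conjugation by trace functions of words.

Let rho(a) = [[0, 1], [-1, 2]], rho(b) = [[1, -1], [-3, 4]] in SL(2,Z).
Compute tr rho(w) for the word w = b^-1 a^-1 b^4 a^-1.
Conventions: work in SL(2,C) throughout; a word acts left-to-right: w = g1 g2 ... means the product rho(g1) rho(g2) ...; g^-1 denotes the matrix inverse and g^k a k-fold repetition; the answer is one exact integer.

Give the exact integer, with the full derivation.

rho(b^-1) = [[4, 1], [3, 1]]
... * rho(a^-1) = [[2, -1], [1, 0]]  ->  [[9, -4], [7, -3]]
... * rho(b) = [[1, -1], [-3, 4]]  ->  [[21, -25], [16, -19]]
... * rho(b) = [[1, -1], [-3, 4]]  ->  [[96, -121], [73, -92]]
... * rho(b) = [[1, -1], [-3, 4]]  ->  [[459, -580], [349, -441]]
... * rho(b) = [[1, -1], [-3, 4]]  ->  [[2199, -2779], [1672, -2113]]
... * rho(a^-1) = [[2, -1], [1, 0]]  ->  [[1619, -2199], [1231, -1672]]
tr = 1619 + -1672 = -53

-53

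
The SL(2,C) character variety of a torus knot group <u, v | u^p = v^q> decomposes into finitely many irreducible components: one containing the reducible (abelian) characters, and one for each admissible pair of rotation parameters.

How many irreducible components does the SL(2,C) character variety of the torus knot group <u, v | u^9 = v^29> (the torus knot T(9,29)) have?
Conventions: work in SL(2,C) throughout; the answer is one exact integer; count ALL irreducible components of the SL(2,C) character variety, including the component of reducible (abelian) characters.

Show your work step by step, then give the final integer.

For T(9,29): irreducibility forces the central element u^9 = v^29 to one of +I, -I.
So on each irreducible component the traces are pinned: tr(u) = 2*cos(pi*alpha/9) with 1 <= alpha <= 8, tr(v) = 2*cos(pi*beta/29) with 1 <= beta <= 28.
u^9 = (-1)^alpha I and v^29 = (-1)^beta I must agree, so alpha and beta have equal parity.
count pairs: odd alpha (4 choices) x odd beta (14), plus even alpha (4) x even beta (14): 4*14 + 4*14 = 112.
That is 112 components of irreducible characters, and with the reducible (abelian) component the total is 113.

113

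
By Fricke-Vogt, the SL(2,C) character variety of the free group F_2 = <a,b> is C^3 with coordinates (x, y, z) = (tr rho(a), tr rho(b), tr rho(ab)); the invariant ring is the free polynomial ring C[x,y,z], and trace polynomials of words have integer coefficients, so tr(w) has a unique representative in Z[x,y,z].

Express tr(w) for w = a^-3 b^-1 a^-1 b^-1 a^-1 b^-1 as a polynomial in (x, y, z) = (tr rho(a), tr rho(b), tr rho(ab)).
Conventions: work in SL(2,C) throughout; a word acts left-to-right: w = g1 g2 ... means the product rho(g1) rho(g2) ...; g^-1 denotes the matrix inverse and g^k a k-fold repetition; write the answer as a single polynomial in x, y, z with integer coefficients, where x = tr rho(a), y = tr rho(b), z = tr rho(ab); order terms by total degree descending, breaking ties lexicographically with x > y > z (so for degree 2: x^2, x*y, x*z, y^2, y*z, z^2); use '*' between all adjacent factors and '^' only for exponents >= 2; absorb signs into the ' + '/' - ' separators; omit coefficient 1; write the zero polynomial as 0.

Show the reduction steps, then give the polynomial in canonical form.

and tr(a^-1) = tr(a) = x
tr(a^-1 b) = tr(b)*tr(a) - tr(b a)   [inverse elimination on a] = x*y - z
and tr(a^-1 b^-1) = tr(a^-1)*tr(b) - tr(a^-1 b)   [inverse elimination on b] = z
next, tr(a^-1 b^-1 a^-1) = tr(a^-1 b^-1)*tr(a) - tr(a^-1 b^-1 a)   [inverse elimination on a] = x*z - y
next, tr(a^-2 b^-1 a^-1) = tr(a^-1 b^-1 a^-1)*tr(a) - tr(a^-1 b^-1)   [inverse elimination on a] = x^2*z - x*y - z
tr(a^-1 b a^-1) = tr(a^-1 b)*tr(a) - tr(a^-1 b a)   [inverse elimination on a] = x^2*y - x*z - y
next, tr(b^2) = tr(b)*tr(b) - tr(1)   [square of b] = y^2 - 2
next, tr(b^2 a) = tr(b)*tr(a b) - tr(a)   [square of b] = y*z - x
tr(b a^-1 b) = tr(b^2)*tr(a) - tr(b^2 a)   [inverse elimination on a] = x*y^2 - y*z - x
tr(b a b a) = tr(b a)*tr(b a) - tr(1)   [split at a repeated b] = z^2 - 2
and tr(b a^-1 b a) = tr(b a b)*tr(a) - tr(b a b a)   [inverse elimination on a] = x*y*z - x^2 - z^2 + 2
and tr(a^-1 b a^-1 b) = tr(b a^-1 b)*tr(a) - tr(b a^-1 b a)   [inverse elimination on a] = x^2*y^2 - 2*x*y*z + z^2 - 2
next, tr(a^-1 b^-1 a^-1 b) = tr(a^-1 b a^-1)*tr(b) - tr(a^-1 b a^-1 b)   [inverse elimination on b] = x*y*z - y^2 - z^2 + 2
tr(a^-2 b^-1 a^-1 b) = tr(a^-1 b^-1 a^-1 b)*tr(a) - tr(a^-1 b^-1 a^-1 b a)   [inverse elimination on a] = x^2*y*z - x*y^2 - x*z^2 + x
next, tr(a^-2 b^-1 a^-1 b^-1) = tr(a^-2 b^-1 a^-1)*tr(b) - tr(a^-2 b^-1 a^-1 b)   [inverse elimination on b] = x*z^2 - y*z - x
next, tr(a^-2 b^-1 a^-1 b^-1 a^-1) = tr(a^-2 b^-1 a^-1 b^-1)*tr(a) - tr(a^-2 b^-1 a^-1 b^-1 a)   [inverse elimination on a] = x^2*z^2 - x*y*z - x^2 - z^2 + 2
next, tr(a^-1 b a^-1 b^-1 a^-1) = tr(a^-1 b a^-1 b^-1)*tr(a) - tr(a^-1 b a^-1 b^-1 a)   [inverse elimination on a] = x^2*y*z - x*y^2 - x*z^2 + x
next, tr(a^-1 b a^-1 b a^-1) = tr(b a^-1 b a^-1)*tr(a) - tr(b a^-1 b)   [inverse elimination on a] = x^3*y^2 - 2*x^2*y*z - x*y^2 + x*z^2 + y*z - x
and tr(b^3) = tr(b)*tr(b^2) - tr(b)   [square of b] = y^3 - 3*y
tr(b^3 a) = tr(b)*tr(a b^2) - tr(a b)   [square of b] = y^2*z - x*y - z
tr(b^2 a^-1 b) = tr(b^3)*tr(a) - tr(b^3 a)   [inverse elimination on a] = x*y^3 - y^2*z - 2*x*y + z
tr(b a b^2 a) = tr(b)*tr(a b a b) - tr(a b a)   [square of b] = y*z^2 - x*z - y
tr(b^2 a^-1 b a) = tr(b a b^2)*tr(a) - tr(b a b^2 a)   [inverse elimination on a] = x*y^2*z - x^2*y - y*z^2 + y
and tr(b a^-1 b a^-1 b) = tr(b^2 a^-1 b)*tr(a) - tr(b^2 a^-1 b a)   [inverse elimination on a] = x^2*y^3 - 2*x*y^2*z - x^2*y + y*z^2 + x*z - y
next, tr(b a b a b a) = tr(b a b a)*tr(b a) - tr(a b)   [split at a repeated b] = z^3 - 3*z
tr(b a^-1 b a b a) = tr(b a b a b)*tr(a) - tr(b a b a b a)   [inverse elimination on a] = x*y*z^2 - x^2*z - z^3 - x*y + 3*z
tr(b a^-1 b a^-1 b a) = tr(b a^-1 b a b)*tr(a) - tr(b a^-1 b a b a)   [inverse elimination on a] = x^2*y^2*z - x^3*y - 2*x*y*z^2 + x^2*z + z^3 + 2*x*y - 3*z
next, tr(a^-1 b a^-1 b a^-1 b) = tr(b a^-1 b a^-1 b)*tr(a) - tr(b a^-1 b a^-1 b a)   [inverse elimination on a] = x^3*y^3 - 3*x^2*y^2*z + 3*x*y*z^2 - z^3 - 3*x*y + 3*z
next, tr(a^-1 b a^-1 b^-1 a^-1 b) = tr(a^-1 b a^-1 b a^-1)*tr(b) - tr(a^-1 b a^-1 b a^-1 b)   [inverse elimination on b] = x^2*y^2*z - x*y^3 - 2*x*y*z^2 + y^2*z + z^3 + 2*x*y - 3*z
next, tr(a^-1 b^-1 a^-1 b^-1 a^-1 b) = tr(a^-1 b a^-1 b^-1 a^-1)*tr(b) - tr(a^-1 b a^-1 b^-1 a^-1 b)   [inverse elimination on b] = x*y*z^2 - y^2*z - z^3 - x*y + 3*z
and tr(a^-2 b^-1 a^-1 b^-1 a^-1 b) = tr(a^-1 b^-1 a^-1 b^-1 a^-1 b)*tr(a) - tr(a^-1 b^-1 a^-1 b^-1 a^-1 b a)   [inverse elimination on a] = x^2*y*z^2 - x*y^2*z - x*z^3 - x^2*y + 2*x*z + y
and tr(b^-1 a^-1 b^-1 a^-1 b^-1 a^-2) = tr(a^-2 b^-1 a^-1 b^-1 a^-1)*tr(b) - tr(a^-2 b^-1 a^-1 b^-1 a^-1 b)   [inverse elimination on b] = x*z^3 - y*z^2 - 2*x*z + y
tr(a^-3 b^-1 a^-1 b^-1 a^-1 b^-1) = tr(b^-1 a^-1 b^-1 a^-1 b^-1 a^-2)*tr(a) - tr(b^-1 a^-1 b^-1 a^-1 b^-1 a^-1)   [inverse elimination on a] = x^2*z^3 - x*y*z^2 - 2*x^2*z - z^3 + x*y + 3*z

x^2*z^3 - x*y*z^2 - 2*x^2*z - z^3 + x*y + 3*z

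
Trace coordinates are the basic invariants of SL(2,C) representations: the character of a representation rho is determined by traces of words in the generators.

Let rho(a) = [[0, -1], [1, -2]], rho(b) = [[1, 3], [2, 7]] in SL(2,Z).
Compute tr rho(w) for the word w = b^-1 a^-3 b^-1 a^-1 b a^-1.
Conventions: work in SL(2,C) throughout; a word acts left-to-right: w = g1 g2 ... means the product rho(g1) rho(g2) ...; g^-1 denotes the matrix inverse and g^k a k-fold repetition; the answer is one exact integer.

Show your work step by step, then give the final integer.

rho(b^-1) = [[7, -3], [-2, 1]]
... * rho(a^-1) = [[-2, 1], [-1, 0]]  ->  [[-11, 7], [3, -2]]
... * rho(a^-1) = [[-2, 1], [-1, 0]]  ->  [[15, -11], [-4, 3]]
... * rho(a^-1) = [[-2, 1], [-1, 0]]  ->  [[-19, 15], [5, -4]]
... * rho(b^-1) = [[7, -3], [-2, 1]]  ->  [[-163, 72], [43, -19]]
... * rho(a^-1) = [[-2, 1], [-1, 0]]  ->  [[254, -163], [-67, 43]]
... * rho(b) = [[1, 3], [2, 7]]  ->  [[-72, -379], [19, 100]]
... * rho(a^-1) = [[-2, 1], [-1, 0]]  ->  [[523, -72], [-138, 19]]
tr = 523 + 19 = 542

542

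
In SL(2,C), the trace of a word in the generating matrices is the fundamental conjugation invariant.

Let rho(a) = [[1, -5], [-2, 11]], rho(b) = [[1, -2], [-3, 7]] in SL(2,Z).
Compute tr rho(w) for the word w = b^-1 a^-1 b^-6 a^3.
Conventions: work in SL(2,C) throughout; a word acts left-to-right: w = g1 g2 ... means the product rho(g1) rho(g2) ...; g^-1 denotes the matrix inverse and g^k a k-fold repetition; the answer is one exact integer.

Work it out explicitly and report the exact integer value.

-1332520580

rho(b^-1) = [[7, 2], [3, 1]]
... * rho(a^-1) = [[11, 5], [2, 1]]  ->  [[81, 37], [35, 16]]
... * rho(b^-1) = [[7, 2], [3, 1]]  ->  [[678, 199], [293, 86]]
... * rho(b^-1) = [[7, 2], [3, 1]]  ->  [[5343, 1555], [2309, 672]]
... * rho(b^-1) = [[7, 2], [3, 1]]  ->  [[42066, 12241], [18179, 5290]]
... * rho(b^-1) = [[7, 2], [3, 1]]  ->  [[331185, 96373], [143123, 41648]]
... * rho(b^-1) = [[7, 2], [3, 1]]  ->  [[2607414, 758743], [1126805, 327894]]
... * rho(b^-1) = [[7, 2], [3, 1]]  ->  [[20528127, 5973571], [8871317, 2581504]]
... * rho(a) = [[1, -5], [-2, 11]]  ->  [[8580985, -36931354], [3708309, -15960041]]
... * rho(a) = [[1, -5], [-2, 11]]  ->  [[82443693, -449149819], [35628391, -194101996]]
... * rho(a) = [[1, -5], [-2, 11]]  ->  [[980743331, -5352866474], [423832383, -2313263911]]
tr = 980743331 + -2313263911 = -1332520580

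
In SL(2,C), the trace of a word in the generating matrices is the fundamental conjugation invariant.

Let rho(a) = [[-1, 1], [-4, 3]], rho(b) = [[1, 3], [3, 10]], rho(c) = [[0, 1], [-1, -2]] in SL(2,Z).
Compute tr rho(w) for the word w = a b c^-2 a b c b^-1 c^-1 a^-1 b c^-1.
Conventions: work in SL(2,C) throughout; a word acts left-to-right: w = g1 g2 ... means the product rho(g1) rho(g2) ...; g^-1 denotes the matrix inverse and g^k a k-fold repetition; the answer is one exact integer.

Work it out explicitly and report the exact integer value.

rho(a) = [[-1, 1], [-4, 3]]
... * rho(b) = [[1, 3], [3, 10]]  ->  [[2, 7], [5, 18]]
... * rho(c^-1) = [[-2, -1], [1, 0]]  ->  [[3, -2], [8, -5]]
... * rho(c^-1) = [[-2, -1], [1, 0]]  ->  [[-8, -3], [-21, -8]]
... * rho(a) = [[-1, 1], [-4, 3]]  ->  [[20, -17], [53, -45]]
... * rho(b) = [[1, 3], [3, 10]]  ->  [[-31, -110], [-82, -291]]
... * rho(c) = [[0, 1], [-1, -2]]  ->  [[110, 189], [291, 500]]
... * rho(b^-1) = [[10, -3], [-3, 1]]  ->  [[533, -141], [1410, -373]]
... * rho(c^-1) = [[-2, -1], [1, 0]]  ->  [[-1207, -533], [-3193, -1410]]
... * rho(a^-1) = [[3, -1], [4, -1]]  ->  [[-5753, 1740], [-15219, 4603]]
... * rho(b) = [[1, 3], [3, 10]]  ->  [[-533, 141], [-1410, 373]]
... * rho(c^-1) = [[-2, -1], [1, 0]]  ->  [[1207, 533], [3193, 1410]]
tr = 1207 + 1410 = 2617

2617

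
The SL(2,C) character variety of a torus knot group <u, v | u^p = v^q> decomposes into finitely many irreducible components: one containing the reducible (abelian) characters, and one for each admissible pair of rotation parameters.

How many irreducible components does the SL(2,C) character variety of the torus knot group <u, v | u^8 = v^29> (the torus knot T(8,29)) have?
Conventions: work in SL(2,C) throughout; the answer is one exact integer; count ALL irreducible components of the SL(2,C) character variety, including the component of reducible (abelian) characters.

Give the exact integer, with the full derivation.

99

Gamma = < u, v | u^8 = v^29 > (torus knot T(8,29)); the central element u^8 = v^29 acts as +I or -I in any irreducible SL(2,C) representation.
This locks tr(u) to 2*cos(pi*alpha/8), alpha in 1..7, and tr(v) to 2*cos(pi*beta/29), beta in 1..28, on each component of irreducible characters.
Consistency of u^8 = (-1)^alpha I with v^29 = (-1)^beta I forces alpha = beta (mod 2).
Counting: 4 odd alphas x 14 odd betas + 3 even alphas x 14 even betas = 56 + 42 = 98.
Total: 98 irreducible-character components + 1 reducible (abelian) component = 99.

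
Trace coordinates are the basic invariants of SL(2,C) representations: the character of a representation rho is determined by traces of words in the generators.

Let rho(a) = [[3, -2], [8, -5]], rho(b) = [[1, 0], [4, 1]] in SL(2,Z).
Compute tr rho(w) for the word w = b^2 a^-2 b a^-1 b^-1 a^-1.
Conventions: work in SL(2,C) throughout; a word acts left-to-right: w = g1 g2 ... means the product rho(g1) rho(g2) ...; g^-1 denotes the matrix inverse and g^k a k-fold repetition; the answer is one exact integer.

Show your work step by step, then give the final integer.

rho(b) = [[1, 0], [4, 1]]
... * rho(b) = [[1, 0], [4, 1]]  ->  [[1, 0], [8, 1]]
... * rho(a^-1) = [[-5, 2], [-8, 3]]  ->  [[-5, 2], [-48, 19]]
... * rho(a^-1) = [[-5, 2], [-8, 3]]  ->  [[9, -4], [88, -39]]
... * rho(b) = [[1, 0], [4, 1]]  ->  [[-7, -4], [-68, -39]]
... * rho(a^-1) = [[-5, 2], [-8, 3]]  ->  [[67, -26], [652, -253]]
... * rho(b^-1) = [[1, 0], [-4, 1]]  ->  [[171, -26], [1664, -253]]
... * rho(a^-1) = [[-5, 2], [-8, 3]]  ->  [[-647, 264], [-6296, 2569]]
tr = -647 + 2569 = 1922

1922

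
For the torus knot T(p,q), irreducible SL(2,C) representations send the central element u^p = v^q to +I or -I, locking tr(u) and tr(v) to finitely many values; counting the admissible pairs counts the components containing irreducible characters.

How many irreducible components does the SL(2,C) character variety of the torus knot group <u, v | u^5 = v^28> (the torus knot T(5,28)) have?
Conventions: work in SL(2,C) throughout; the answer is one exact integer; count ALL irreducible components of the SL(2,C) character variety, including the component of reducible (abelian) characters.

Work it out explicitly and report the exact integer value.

55

For T(5,28): irreducibility forces the central element u^5 = v^28 to one of +I, -I.
So on each irreducible component the traces are pinned: tr(u) = 2*cos(pi*alpha/5) with 1 <= alpha <= 4, tr(v) = 2*cos(pi*beta/28) with 1 <= beta <= 27.
Consistency of u^5 = (-1)^alpha I with v^28 = (-1)^beta I forces alpha = beta (mod 2).
count pairs: odd alpha (2 choices) x odd beta (14), plus even alpha (2) x even beta (13): 2*14 + 2*13 = 54.
components with irreducible characters: 54; plus the single component of reducible (abelian) characters: total 55.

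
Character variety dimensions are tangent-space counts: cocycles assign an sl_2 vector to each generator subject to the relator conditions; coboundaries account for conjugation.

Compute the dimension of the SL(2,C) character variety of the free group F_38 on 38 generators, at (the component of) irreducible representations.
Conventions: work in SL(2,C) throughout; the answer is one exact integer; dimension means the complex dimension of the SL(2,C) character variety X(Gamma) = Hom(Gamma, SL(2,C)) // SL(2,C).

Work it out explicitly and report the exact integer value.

Gamma = F_38 has 38 generators and no relators.
So Z^1 = (sl_2)^38 in full: dim Z^1 = 114.
At an irreducible rho the centralizer of the image in sl_2 is 0, so the coboundary map sl_2 -> Z^1 is injective: dim B^1 = 3.
dim H^1 = 114 - 3 = 111, which is dim X.

111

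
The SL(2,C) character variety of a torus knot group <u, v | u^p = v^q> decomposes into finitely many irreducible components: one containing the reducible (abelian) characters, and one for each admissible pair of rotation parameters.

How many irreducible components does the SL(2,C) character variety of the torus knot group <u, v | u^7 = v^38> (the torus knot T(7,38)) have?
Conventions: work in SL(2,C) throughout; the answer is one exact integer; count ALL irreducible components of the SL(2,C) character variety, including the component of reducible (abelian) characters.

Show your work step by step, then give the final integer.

112

In the torus knot group T(7,38), u^7 = v^38 is central, so an irreducible representation sends it to +I or -I (Schur).
So on each irreducible component the traces are pinned: tr(u) = 2*cos(pi*alpha/7) with 1 <= alpha <= 6, tr(v) = 2*cos(pi*beta/38) with 1 <= beta <= 37.
u^7 = (-1)^alpha I and v^38 = (-1)^beta I must agree, so alpha and beta have equal parity.
Enumerate parity-matched pairs: 3*19 odd-odd plus 3*18 even-even gives 111.
components with irreducible characters: 111; plus the single component of reducible (abelian) characters: total 112.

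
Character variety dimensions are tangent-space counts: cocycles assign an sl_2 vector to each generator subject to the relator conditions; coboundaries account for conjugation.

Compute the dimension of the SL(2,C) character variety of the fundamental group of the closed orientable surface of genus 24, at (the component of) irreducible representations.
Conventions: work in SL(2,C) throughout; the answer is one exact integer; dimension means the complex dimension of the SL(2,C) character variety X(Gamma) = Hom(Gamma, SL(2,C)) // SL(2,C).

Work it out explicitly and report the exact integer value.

138

Gamma = pi_1(Sigma_24) = < a_1, b_1, ..., a_24, b_24 | prod [a_i, b_i] > has 2g = 48 generators and 1 relator.
Unconstrained cocycle data is one sl_2 vector per generator (144 dimensions), cut by the relator condition d_2(z) = 0.
H^2 = coker(d_2) is dual to H^0 = 0 at irreducible rho (Poincare duality), so d_2 is onto: dim Z^1 = 141.
dim B^1 = 3 (coboundaries, injective at irreducible rho).
dim H^1 = 141 - 3 = 138 = dim X.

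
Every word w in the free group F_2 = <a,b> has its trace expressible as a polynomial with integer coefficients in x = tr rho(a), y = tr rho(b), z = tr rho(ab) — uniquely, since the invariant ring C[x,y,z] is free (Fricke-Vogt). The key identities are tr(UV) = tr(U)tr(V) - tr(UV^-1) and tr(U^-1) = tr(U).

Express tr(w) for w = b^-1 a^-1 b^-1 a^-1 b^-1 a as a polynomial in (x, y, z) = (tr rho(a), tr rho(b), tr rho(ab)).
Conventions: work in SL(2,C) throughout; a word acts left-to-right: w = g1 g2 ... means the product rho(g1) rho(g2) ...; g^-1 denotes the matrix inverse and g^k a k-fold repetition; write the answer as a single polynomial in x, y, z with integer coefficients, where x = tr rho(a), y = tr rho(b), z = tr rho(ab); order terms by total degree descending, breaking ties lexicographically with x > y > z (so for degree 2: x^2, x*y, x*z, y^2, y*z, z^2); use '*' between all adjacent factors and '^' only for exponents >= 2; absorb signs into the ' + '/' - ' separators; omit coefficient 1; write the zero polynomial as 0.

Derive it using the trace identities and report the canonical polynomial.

x*y*z^2 - x^2*z - z^3 - x*y + 3*z

tr(b^-1) = tr(b) = y
tr(b a b) = tr(b)*tr(a b) - tr(a)   [square of b] = y*z - x
tr(b a b a) = tr(b a)*tr(b a) - tr(1)   [split at a repeated b] = z^2 - 2
tr(a^-1 b a b) = tr(b a b)*tr(a) - tr(b a b a)   [inverse elimination on a] = x*y*z - x^2 - z^2 + 2
tr(a b^-1 a^-1 b) = tr(a^-1 b a)*tr(b) - tr(a^-1 b a b)   [inverse elimination on b] = -x*y*z + x^2 + y^2 + z^2 - 2
tr(a b^-1 a^-1 b^-1) = tr(a b^-1 a^-1)*tr(b) - tr(a b^-1 a^-1 b)   [inverse elimination on b] = x*y*z - x^2 - z^2 + 2
tr(b^-1 a b^-1 a^-1 b^-1) = tr(a b^-1 a^-1 b^-1)*tr(b) - tr(a b^-1 a^-1)   [inverse elimination on b] = x*y^2*z - x^2*y - y*z^2 + y
tr(b^-1 a) = tr(a)*tr(b) - tr(a b)   [inverse elimination on b] = x*y - z
tr(b^-1 a b^-1) = tr(b^-1 a)*tr(b) - tr(b^-1 a b)   [inverse elimination on b] = x*y^2 - y*z - x
tr(a^2) = tr(a)*tr(a) - tr(1)   [square of a] = x^2 - 2
tr(a^2 b) = tr(a)*tr(b a) - tr(b)   [square of a] = x*z - y
tr(a b^-1 a) = tr(a^2)*tr(b) - tr(a^2 b)   [inverse elimination on b] = x^2*y - x*z - y
tr(a^2 b a) = tr(a)*tr(a b a) - tr(a b)   [square of a] = x^2*z - x*y - z
tr(a^2 b a b) = tr(a)*tr(b a b a) - tr(b a b)   [square of a] = x*z^2 - y*z - x
tr(a b a b^-1 a) = tr(a^2 b a)*tr(b) - tr(a^2 b a b)   [inverse elimination on b] = x^2*y*z - x*y^2 - x*z^2 + x
tr(a b a b a b) = tr(b a b a)*tr(b a) - tr(a b)   [split at a repeated b] = z^3 - 3*z
tr(a b a b^-1 a b) = tr(a b a b a)*tr(b) - tr(a b a b a b)   [inverse elimination on b] = x*y*z^2 - y^2*z - z^3 - x*y + 3*z
tr(b^-1 a b^-1 a b a) = tr(a b a b^-1 a)*tr(b) - tr(a b a b^-1 a b)   [inverse elimination on b] = x^2*y^2*z - x*y^3 - 2*x*y*z^2 + y^2*z + z^3 + 2*x*y - 3*z
tr(a^-1 b^-1 a b^-1 a b) = tr(b^-1 a b^-1 a b)*tr(a) - tr(b^-1 a b^-1 a b a)   [inverse elimination on a] = -x^2*y^2*z + x^3*y + x*y^3 + 2*x*y*z^2 - x^2*z - y^2*z - z^3 - 3*x*y + 3*z
tr(b^-1 a b^-1 a^-1 b^-1 a) = tr(a^-1 b^-1 a b^-1 a)*tr(b) - tr(a^-1 b^-1 a b^-1 a b)   [inverse elimination on b] = x^2*y^2*z - x^3*y - 2*x*y*z^2 + x^2*z + z^3 + 2*x*y - 3*z
tr(b^-1 a^-1 b^-1 a^-1 b^-1 a) = tr(b^-1 a b^-1 a^-1 b^-1)*tr(a) - tr(b^-1 a b^-1 a^-1 b^-1 a)   [inverse elimination on a] = x*y*z^2 - x^2*z - z^3 - x*y + 3*z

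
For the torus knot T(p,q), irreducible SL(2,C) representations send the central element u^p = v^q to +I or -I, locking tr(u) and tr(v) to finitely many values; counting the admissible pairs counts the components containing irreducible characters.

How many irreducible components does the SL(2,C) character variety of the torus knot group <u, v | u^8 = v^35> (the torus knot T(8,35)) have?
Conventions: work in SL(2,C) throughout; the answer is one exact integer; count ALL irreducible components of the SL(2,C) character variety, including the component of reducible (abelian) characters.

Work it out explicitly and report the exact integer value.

120

In the torus knot group T(8,35), u^8 = v^35 is central, so an irreducible representation sends it to +I or -I (Schur).
On an irreducible component, tr(u) is locked at 2*cos(pi*alpha/8) for some alpha in 1..7, and tr(v) at 2*cos(pi*beta/35) for some beta in 1..34.
u^8 = (-1)^alpha I and v^35 = (-1)^beta I must agree, so alpha and beta have equal parity.
Enumerate parity-matched pairs: 4*17 odd-odd plus 3*17 even-even gives 119.
Total: 119 irreducible-character components + 1 reducible (abelian) component = 120.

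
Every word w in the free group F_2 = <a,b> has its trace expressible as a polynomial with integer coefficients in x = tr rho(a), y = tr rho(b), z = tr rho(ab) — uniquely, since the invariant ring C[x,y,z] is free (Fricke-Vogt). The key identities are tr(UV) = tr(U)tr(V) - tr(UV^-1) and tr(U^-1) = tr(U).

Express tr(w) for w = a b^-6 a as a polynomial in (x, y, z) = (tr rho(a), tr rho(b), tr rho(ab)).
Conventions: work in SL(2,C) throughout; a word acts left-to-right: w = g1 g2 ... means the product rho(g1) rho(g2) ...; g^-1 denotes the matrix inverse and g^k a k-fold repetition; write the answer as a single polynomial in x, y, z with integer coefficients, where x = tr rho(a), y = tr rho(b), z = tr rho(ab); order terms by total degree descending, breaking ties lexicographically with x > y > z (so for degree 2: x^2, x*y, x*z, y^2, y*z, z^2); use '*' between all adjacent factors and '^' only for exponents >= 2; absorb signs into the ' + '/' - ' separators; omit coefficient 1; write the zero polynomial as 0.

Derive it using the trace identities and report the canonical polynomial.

x^2*y^6 - x*y^5*z - 5*x^2*y^4 - y^6 + 4*x*y^3*z + 6*x^2*y^2 + 6*y^4 - 3*x*y*z - x^2 - 9*y^2 + 2

next, trace(a^2) = trace(a) trace(a) - trace(1)   [square of a] = x^2 - 2
and trace(a^2 b) = trace(a) trace(b a) - trace(b)   [square of a] = x*z - y
trace(a^2 b^-1) = trace(a^2) trace(b) - trace(a^2 b)   [inverse elimination on b] = x^2*y - x*z - y
next, trace(b^-1 a^2 b^-1) = trace(a^2 b^-1) trace(b) - trace(a^2)   [inverse elimination on b] = x^2*y^2 - x*y*z - x^2 - y^2 + 2
next, trace(a^2 b^-3) = trace(b^-1 a^2 b^-1) trace(b) - trace(b^-1 a^2)   [inverse elimination on b] = x^2*y^3 - x*y^2*z - 2*x^2*y - y^3 + x*z + 3*y
and trace(b^-4 a^2) = trace(a^2 b^-3) trace(b) - trace(a^2 b^-2)   [inverse elimination on b] = x^2*y^4 - x*y^3*z - 3*x^2*y^2 - y^4 + 2*x*y*z + x^2 + 4*y^2 - 2
next, trace(b^-2 a^2 b^-3) = trace(b^-4 a^2) trace(b) - trace(b^-4 a^2 b)   [inverse elimination on b] = x^2*y^5 - x*y^4*z - 4*x^2*y^3 - y^5 + 3*x*y^2*z + 3*x^2*y + 5*y^3 - x*z - 5*y
trace(a b^-6 a) = trace(b^-2 a^2 b^-3) trace(b) - trace(b^-2 a^2 b^-2)   [inverse elimination on b] = x^2*y^6 - x*y^5*z - 5*x^2*y^4 - y^6 + 4*x*y^3*z + 6*x^2*y^2 + 6*y^4 - 3*x*y*z - x^2 - 9*y^2 + 2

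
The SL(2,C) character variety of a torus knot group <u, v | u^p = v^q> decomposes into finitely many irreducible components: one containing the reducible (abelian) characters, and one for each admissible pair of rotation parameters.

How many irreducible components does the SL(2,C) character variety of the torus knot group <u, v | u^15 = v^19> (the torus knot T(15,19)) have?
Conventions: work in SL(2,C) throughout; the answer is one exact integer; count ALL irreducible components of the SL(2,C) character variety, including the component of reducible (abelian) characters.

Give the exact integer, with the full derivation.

Gamma = < u, v | u^15 = v^19 > (torus knot T(15,19)); the central element u^15 = v^19 acts as +I or -I in any irreducible SL(2,C) representation.
On an irreducible component, tr(u) is locked at 2*cos(pi*alpha/15) for some alpha in 1..14, and tr(v) at 2*cos(pi*beta/19) for some beta in 1..18.
u^15 = (-1)^alpha I and v^19 = (-1)^beta I must agree, so alpha and beta have equal parity.
Enumerate parity-matched pairs: 7*9 odd-odd plus 7*9 even-even gives 126.
components with irreducible characters: 126; plus the single component of reducible (abelian) characters: total 127.

127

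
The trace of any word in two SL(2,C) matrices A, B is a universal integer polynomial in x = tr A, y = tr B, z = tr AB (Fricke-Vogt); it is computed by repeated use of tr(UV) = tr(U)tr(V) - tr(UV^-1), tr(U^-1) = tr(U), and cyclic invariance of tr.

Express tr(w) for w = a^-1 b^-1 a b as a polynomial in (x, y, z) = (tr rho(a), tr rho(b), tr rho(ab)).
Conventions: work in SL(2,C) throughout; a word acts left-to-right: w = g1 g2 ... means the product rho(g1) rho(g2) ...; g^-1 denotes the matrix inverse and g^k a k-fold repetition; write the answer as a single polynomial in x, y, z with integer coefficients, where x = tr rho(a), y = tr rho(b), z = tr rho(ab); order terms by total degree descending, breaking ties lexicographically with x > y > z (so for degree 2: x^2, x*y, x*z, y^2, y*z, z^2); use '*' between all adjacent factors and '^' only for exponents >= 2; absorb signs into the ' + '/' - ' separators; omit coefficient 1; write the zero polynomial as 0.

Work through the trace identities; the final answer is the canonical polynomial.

-x*y*z + x^2 + y^2 + z^2 - 2

trace(b a b) = trace(b)*trace(a b) - trace(a)   [square of b] = y*z - x
trace(b a b a) = trace(a b)*trace(a b) - trace(1)   [split at a repeated a] = z^2 - 2
trace(a b a^-1 b) = trace(b a b)*trace(a) - trace(b a b a)   [inverse elimination on a] = x*y*z - x^2 - z^2 + 2
trace(a^-1 b^-1 a b) = trace(a b a^-1)*trace(b) - trace(a b a^-1 b)   [inverse elimination on b] = -x*y*z + x^2 + y^2 + z^2 - 2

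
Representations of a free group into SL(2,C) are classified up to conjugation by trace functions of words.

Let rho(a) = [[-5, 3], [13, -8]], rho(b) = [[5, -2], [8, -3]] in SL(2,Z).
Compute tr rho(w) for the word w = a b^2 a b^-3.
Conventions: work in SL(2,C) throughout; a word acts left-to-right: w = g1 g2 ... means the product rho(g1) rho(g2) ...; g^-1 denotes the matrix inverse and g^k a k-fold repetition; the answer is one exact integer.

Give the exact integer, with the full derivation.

-303

rho(a) = [[-5, 3], [13, -8]]
... * rho(b) = [[5, -2], [8, -3]]  ->  [[-1, 1], [1, -2]]
... * rho(b) = [[5, -2], [8, -3]]  ->  [[3, -1], [-11, 4]]
... * rho(a) = [[-5, 3], [13, -8]]  ->  [[-28, 17], [107, -65]]
... * rho(b^-1) = [[-3, 2], [-8, 5]]  ->  [[-52, 29], [199, -111]]
... * rho(b^-1) = [[-3, 2], [-8, 5]]  ->  [[-76, 41], [291, -157]]
... * rho(b^-1) = [[-3, 2], [-8, 5]]  ->  [[-100, 53], [383, -203]]
tr = -100 + -203 = -303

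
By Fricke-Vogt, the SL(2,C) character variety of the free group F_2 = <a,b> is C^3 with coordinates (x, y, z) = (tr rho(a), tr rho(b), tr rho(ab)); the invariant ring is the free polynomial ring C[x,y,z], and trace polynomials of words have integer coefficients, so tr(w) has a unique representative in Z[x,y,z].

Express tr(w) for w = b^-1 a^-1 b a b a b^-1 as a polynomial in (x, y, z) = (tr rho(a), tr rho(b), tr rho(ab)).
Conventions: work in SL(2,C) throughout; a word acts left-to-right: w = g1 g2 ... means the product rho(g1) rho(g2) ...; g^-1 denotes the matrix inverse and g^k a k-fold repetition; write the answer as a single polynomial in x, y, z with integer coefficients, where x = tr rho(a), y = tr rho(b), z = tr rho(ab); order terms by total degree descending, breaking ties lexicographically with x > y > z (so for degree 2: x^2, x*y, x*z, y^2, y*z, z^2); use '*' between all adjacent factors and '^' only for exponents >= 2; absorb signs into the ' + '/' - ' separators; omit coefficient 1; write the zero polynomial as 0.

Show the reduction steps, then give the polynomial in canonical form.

-x*y^2*z^2 + x^2*y*z + y^3*z + y*z^3 - 4*y*z + x

reduce: tr(a b a) = tr(a) tr(b a) - tr(b) = x*z - y
tr(a b a b) = tr(b a) tr(b a) - tr(1)   [split at repeated b] = z^2 - 2
tr(a b a b^-1) = tr(a b a) tr(b) - tr(a b a b) = x*y*z - y^2 - z^2 + 2
tr(b a b) = tr(b) tr(a b) - tr(a) = y*z - x
reduce: tr(a b a b a) = tr(a) tr(b a b a) - tr(b a b) = x*z^2 - y*z - x
reduce: tr(a b a b a b) = tr(a b a b) tr(a b) - tr(b a)   [split at repeated a] = z^3 - 3*z
so tr(b^-1 a b a b a) = tr(a b a b a) tr(b) - tr(a b a b a b) = x*y*z^2 - y^2*z - z^3 - x*y + 3*z
reduce: tr(b a b a b^-2 a) = tr(b^-1 a b a b a) tr(b) - tr(b^-1 a b a b a b) = x*y^2*z^2 - y^3*z - y*z^3 - x*y^2 - x*z^2 + 4*y*z + x
so tr(b^-1 a^-1 b a b a b^-1) = tr(b a b a b^-2) tr(a) - tr(b a b a b^-2 a) = -x*y^2*z^2 + x^2*y*z + y^3*z + y*z^3 - 4*y*z + x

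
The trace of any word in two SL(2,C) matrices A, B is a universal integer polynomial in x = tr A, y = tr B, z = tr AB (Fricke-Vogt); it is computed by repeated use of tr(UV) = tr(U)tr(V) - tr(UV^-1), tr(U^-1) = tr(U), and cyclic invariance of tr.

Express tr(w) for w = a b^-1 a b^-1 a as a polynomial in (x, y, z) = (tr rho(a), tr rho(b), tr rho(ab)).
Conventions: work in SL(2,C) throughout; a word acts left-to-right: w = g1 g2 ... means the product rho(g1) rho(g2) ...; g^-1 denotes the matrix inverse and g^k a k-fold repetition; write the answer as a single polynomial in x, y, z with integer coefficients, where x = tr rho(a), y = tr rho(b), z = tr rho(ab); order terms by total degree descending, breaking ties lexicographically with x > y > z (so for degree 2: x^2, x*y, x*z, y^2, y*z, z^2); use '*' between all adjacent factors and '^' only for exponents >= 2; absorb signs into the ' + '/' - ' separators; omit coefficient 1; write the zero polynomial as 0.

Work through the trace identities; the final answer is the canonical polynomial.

trace(a^2) = trace(a) * trace(a) - trace(1) = x^2 - 2
and trace(a^3) = trace(a) * trace(a^2) - trace(a) = x^3 - 3*x
trace(b a^2) = trace(a) * trace(b a) - trace(b) = x*z - y
next, trace(a^3 b) = trace(a) * trace(b a^2) - trace(b a) = x^2*z - x*y - z
trace(a b^-1 a^2) = trace(a^3) * trace(b) - trace(a^3 b) = x^3*y - x^2*z - 2*x*y + z
trace(b a b a) = trace(a b) * trace(a b) - trace(1)   [split at repeated a] = z^2 - 2
next, trace(b a b) = trace(b) * trace(a b) - trace(a) = y*z - x
trace(a^2 b a b) = trace(a) * trace(b a b a) - trace(b a b) = x*z^2 - y*z - x
and trace(a b^-1 a^2 b) = trace(a^2 b a) * trace(b) - trace(a^2 b a b) = x^2*y*z - x*y^2 - x*z^2 + x
and trace(a b^-1 a b^-1 a) = trace(a b^-1 a^2) * trace(b) - trace(a b^-1 a^2 b) = x^3*y^2 - 2*x^2*y*z - x*y^2 + x*z^2 + y*z - x

x^3*y^2 - 2*x^2*y*z - x*y^2 + x*z^2 + y*z - x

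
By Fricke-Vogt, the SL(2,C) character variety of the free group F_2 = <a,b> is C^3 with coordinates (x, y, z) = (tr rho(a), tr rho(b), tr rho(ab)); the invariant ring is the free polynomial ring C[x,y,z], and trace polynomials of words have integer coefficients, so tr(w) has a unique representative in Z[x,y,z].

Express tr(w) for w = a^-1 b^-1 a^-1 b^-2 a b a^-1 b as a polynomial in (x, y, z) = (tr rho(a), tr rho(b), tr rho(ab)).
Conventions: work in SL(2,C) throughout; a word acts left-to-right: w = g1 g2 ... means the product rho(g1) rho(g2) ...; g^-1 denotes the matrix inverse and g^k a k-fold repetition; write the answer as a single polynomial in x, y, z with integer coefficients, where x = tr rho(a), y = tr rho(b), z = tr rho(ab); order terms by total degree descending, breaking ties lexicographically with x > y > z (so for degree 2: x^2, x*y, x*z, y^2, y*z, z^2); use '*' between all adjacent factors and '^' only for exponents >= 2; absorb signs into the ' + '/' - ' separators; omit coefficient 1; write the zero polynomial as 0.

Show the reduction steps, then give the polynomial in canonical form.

tr(b^2) = tr(b) * tr(b) - tr(1) = y^2 - 2
reduce: tr(b^2 a) = tr(b) * tr(a b) - tr(a) = y*z - x
tr(b^2 a^-1) = tr(b^2) * tr(a) - tr(b^2 a) = x*y^2 - y*z - x
tr(b a b^2) = tr(b) * tr(a b^2) - tr(a b) = y^2*z - x*y - z
tr(a b a b) = tr(a b) * tr(a b) - tr(1)   [split at repeated a] = z^2 - 2
so tr(a b a) = tr(a) * tr(b a) - tr(b) = x*z - y
tr(b a b^2 a) = tr(b) * tr(a b a b) - tr(a b a) = y*z^2 - x*z - y
tr(b a b^2 a^-1) = tr(b a b^2) * tr(a) - tr(b a b^2 a) = x*y^2*z - x^2*y - y*z^2 + y
reduce: tr(a b^2 a^-2 b) = tr(b a b^2 a^-1) * tr(a) - tr(b a b^2) = x^2*y^2*z - x^3*y - x*y*z^2 - y^2*z + 2*x*y + z
tr(b^-1 a b^2 a^-2) = tr(a b^2 a^-2) * tr(b) - tr(a b^2 a^-2 b) = -x^2*y^2*z + x^3*y + x*y^3 + x*y*z^2 - 3*x*y - z
reduce: tr(a^-1 b^-2 a b^2 a^-1) = tr(b^-1 a b^2 a^-2) * tr(b) - tr(b^-1 a b^2 a^-2 b) = -x^2*y^3*z + x^3*y^2 + x*y^4 + x*y^2*z^2 - 4*x*y^2 + x
so tr(b^3) = tr(b) * tr(b^2) - tr(b) = y^3 - 3*y
tr(b a b^3) = tr(b) * tr(b^2 a b) - tr(b^2 a) = y^3*z - x*y^2 - 2*y*z + x
so tr(b a b^3 a) = tr(b) * tr(b a b a b) - tr(b a b a) = y^2*z^2 - x*y*z - y^2 - z^2 + 2
reduce: tr(a b^3 a^-1 b) = tr(b a b^3) * tr(a) - tr(b a b^3 a) = x*y^3*z - x^2*y^2 - y^2*z^2 - x*y*z + x^2 + y^2 + z^2 - 2
tr(b a^-1 b^-1 a b^2) = tr(a b^3 a^-1) * tr(b) - tr(a b^3 a^-1 b) = -x*y^3*z + x^2*y^2 + y^4 + y^2*z^2 + x*y*z - x^2 - 4*y^2 - z^2 + 2
tr(a b^2 a) = tr(a) * tr(b^2 a) - tr(b^2) = x*y*z - x^2 - y^2 + 2
so tr(a b a^2 b) = tr(a) * tr(b a b a) - tr(b a b) = x*z^2 - y*z - x
tr(a b a^2) = tr(a) * tr(b a^2) - tr(b a) = x^2*z - x*y - z
so tr(a b^2 a b a) = tr(b) * tr(a b a^2 b) - tr(a b a^2) = x*y*z^2 - x^2*z - y^2*z + z
so tr(a b a b a b) = tr(b a) * tr(b a b a) - tr(b^-1 a^-1)   [split at repeated b] = z^3 - 3*z
tr(a b^2 a b a b) = tr(b) * tr(a b a b a b) - tr(a b a b a) = y*z^3 - x*z^2 - 2*y*z + x
reduce: tr(b^-1 a b^2 a b a) = tr(a b^2 a b a) * tr(b) - tr(a b^2 a b a b) = x*y^2*z^2 - x^2*y*z - y^3*z - y*z^3 + x*z^2 + 3*y*z - x
reduce: tr(b a^-1 b^-1 a b^2 a) = tr(b^-1 a b^2 a b) * tr(a) - tr(b^-1 a b^2 a b a) = -x*y^2*z^2 + 2*x^2*y*z + y^3*z + y*z^3 - x^3 - x*y^2 - x*z^2 - 3*y*z + 3*x
tr(a b^2 a^-1 b a^-1 b^-1) = tr(b a^-1 b^-1 a b^2) * tr(a) - tr(b a^-1 b^-1 a b^2 a) = -x^2*y^3*z + x^3*y^2 + x*y^4 + 2*x*y^2*z^2 - x^2*y*z - y^3*z - y*z^3 - 3*x*y^2 + 3*y*z - x
reduce: tr(b^2 a^-1 b) = tr(b^3) * tr(a) - tr(b^3 a) = x*y^3 - y^2*z - 2*x*y + z
tr(a^-1 b^-2 a b^2 a^-1 b) = tr(a b^2 a^-1 b a^-1 b^-1) * tr(b) - tr(a b^2 a^-1 b a^-1) = -x^2*y^4*z + x^3*y^3 + x*y^5 + 2*x*y^3*z^2 - x^2*y^2*z - y^4*z - y^2*z^3 - 4*x*y^3 + 4*y^2*z + x*y - z
tr(b a^-1 b^-1 a^-1 b^-2 a b) = tr(a^-1 b^-2 a b^2 a^-1) * tr(b) - tr(a^-1 b^-2 a b^2 a^-1 b) = -x*y^3*z^2 + x^2*y^2*z + y^4*z + y^2*z^3 - 4*y^2*z + z
tr(b^-1 a b a b a) = tr(a b a b a) * tr(b) - tr(a b a b a b) = x*y*z^2 - y^2*z - z^3 - x*y + 3*z
tr(b^-1 a b a b a^-1) = tr(b^-1 a b a b) * tr(a) - tr(b^-1 a b a b a) = -x*y*z^2 + x^2*z + y^2*z + z^3 - 3*z
reduce: tr(b^-2 a b a b a^-1) = tr(b^-1 a b a b a^-1) * tr(b) - tr(b^-1 a b a b a^-1 b) = -x*y^2*z^2 + x^2*y*z + y^3*z + y*z^3 - 4*y*z + x
so tr(b^-1 a b a) = tr(a b a) * tr(b) - tr(a b a b) = x*y*z - y^2 - z^2 + 2
tr(a^-1 b^-2 a b a b a^-1) = tr(b^-2 a b a b a^-1) * tr(a) - tr(b^-2 a b a b) = -x^2*y^2*z^2 + x^3*y*z + x*y^3*z + x*y*z^3 - 5*x*y*z + x^2 + y^2 + z^2 - 2
tr(a b a b^2 a) = tr(a) * tr(b a b^2 a) - tr(b a b^2) = x*y*z^2 - x^2*z - y^2*z + z
tr(a b a b^2 a b^-1) = tr(a b a b^2 a) * tr(b) - tr(a b a b^2 a b) = x*y^2*z^2 - x^2*y*z - y^3*z - y*z^3 + x*z^2 + 3*y*z - x
tr(b^-2 a b a b^2 a) = tr(a b a b^2 a b^-1) * tr(b) - tr(a b a b^2 a) = x*y^3*z^2 - x^2*y^2*z - y^4*z - y^2*z^3 + x^2*z + 4*y^2*z - x*y - z
tr(b a^-1 b^-2 a b a b) = tr(b^-2 a b a b^2) * tr(a) - tr(b^-2 a b a b^2 a) = -x*y^3*z^2 + x^2*y^2*z + y^4*z + y^2*z^3 - 4*y^2*z + z
reduce: tr(a b a b a b a) = tr(a) * tr(b a b a b a) - tr(b a b a b) = x*z^3 - y*z^2 - 2*x*z + y
so tr(a b a b a b a b) = tr(a b) * tr(a b a b a b) - tr(a^-1 b^-1 a^-1 b^-1)   [split at repeated a] = z^4 - 4*z^2 + 2
tr(b^-1 a b a b a b a) = tr(a b a b a b a) * tr(b) - tr(a b a b a b a b) = x*y*z^3 - y^2*z^2 - z^4 - 2*x*y*z + y^2 + 4*z^2 - 2
tr(b^-2 a b a b a b a) = tr(b^-1 a b a b a b a) * tr(b) - tr(b^-1 a b a b a b a b) = x*y^2*z^3 - y^3*z^2 - y*z^4 - 2*x*y^2*z - x*z^3 + y^3 + 5*y*z^2 + 2*x*z - 3*y
tr(b a^-1 b^-2 a b a b a) = tr(b^-2 a b a b a b) * tr(a) - tr(b^-2 a b a b a b a) = -x*y^2*z^3 + x^2*y*z^2 + y^3*z^2 + y*z^4 + x*y^2*z - x^2*y - y^3 - 5*y*z^2 + x*z + 3*y
tr(a^-1 b^-2 a b a b a^-1 b) = tr(b a^-1 b^-2 a b a b) * tr(a) - tr(b a^-1 b^-2 a b a b a) = -x^2*y^3*z^2 + x^3*y^2*z + x*y^4*z + 2*x*y^2*z^3 - x^2*y*z^2 - y^3*z^2 - y*z^4 - 5*x*y^2*z + x^2*y + y^3 + 5*y*z^2 - 3*y
tr(b a^-1 b^-1 a^-1 b^-2 a b a) = tr(a^-1 b^-2 a b a b a^-1) * tr(b) - tr(a^-1 b^-2 a b a b a^-1 b) = -x*y^2*z^3 + x^2*y*z^2 + y^3*z^2 + y*z^4 - 4*y*z^2 + y
tr(a^-1 b^-1 a^-1 b^-2 a b a^-1 b) = tr(b a^-1 b^-1 a^-1 b^-2 a b) * tr(a) - tr(b a^-1 b^-1 a^-1 b^-2 a b a) = -x^2*y^3*z^2 + x^3*y^2*z + x*y^4*z + 2*x*y^2*z^3 - x^2*y*z^2 - y^3*z^2 - y*z^4 - 4*x*y^2*z + 4*y*z^2 + x*z - y

-x^2*y^3*z^2 + x^3*y^2*z + x*y^4*z + 2*x*y^2*z^3 - x^2*y*z^2 - y^3*z^2 - y*z^4 - 4*x*y^2*z + 4*y*z^2 + x*z - y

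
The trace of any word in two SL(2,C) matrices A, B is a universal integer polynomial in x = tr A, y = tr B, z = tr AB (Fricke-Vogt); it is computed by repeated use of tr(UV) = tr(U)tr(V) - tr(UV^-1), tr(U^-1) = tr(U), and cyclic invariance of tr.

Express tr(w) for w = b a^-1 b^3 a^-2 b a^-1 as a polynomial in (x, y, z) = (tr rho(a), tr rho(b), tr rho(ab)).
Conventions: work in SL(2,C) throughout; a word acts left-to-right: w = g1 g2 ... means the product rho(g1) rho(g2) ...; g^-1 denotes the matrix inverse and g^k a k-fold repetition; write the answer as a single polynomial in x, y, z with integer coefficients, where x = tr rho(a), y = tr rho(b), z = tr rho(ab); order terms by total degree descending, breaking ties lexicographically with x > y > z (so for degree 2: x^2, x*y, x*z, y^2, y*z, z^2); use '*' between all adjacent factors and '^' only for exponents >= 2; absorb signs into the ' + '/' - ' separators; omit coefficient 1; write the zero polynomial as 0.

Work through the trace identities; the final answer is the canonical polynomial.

x^4*y^5 - 3*x^3*y^4*z - 2*x^4*y^3 - x^2*y^5 + 3*x^2*y^3*z^2 + 5*x^3*y^2*z + 2*x*y^4*z - x*y^2*z^3 + x^2*y^3 - 4*x^2*y*z^2 - y^3*z^2 - 3*x*y^2*z + x*z^3 + 3*x^2*y + y^3 + 2*y*z^2 - 2*x*z - 3*y

trace(b^2) = trace(b) * trace(b) - trace(1) = y^2 - 2
trace(b^3) = trace(b) * trace(b^2) - trace(b) = y^3 - 3*y
apply: trace(b^4) = trace(b) * trace(b^3) - trace(b^2) = y^4 - 4*y^2 + 2
use: trace(b^5) = trace(b) * trace(b^4) - trace(b^3) = y^5 - 5*y^3 + 5*y
apply: trace(a b^2) = trace(b) * trace(a b) - trace(a) = y*z - x
apply: trace(a b^3) = trace(b) * trace(a b^2) - trace(a b) = y^2*z - x*y - z
apply: trace(a b^4) = trace(b) * trace(a b^3) - trace(a b^2) = y^3*z - x*y^2 - 2*y*z + x
trace(b^5 a) = trace(b) * trace(a b^4) - trace(a b^3) = y^4*z - x*y^3 - 3*y^2*z + 2*x*y + z
trace(b a^-1 b^4) = trace(b^5) * trace(a) - trace(b^5 a) = x*y^5 - y^4*z - 4*x*y^3 + 3*y^2*z + 3*x*y - z
trace(a b a b) = trace(b a) * trace(b a) - trace(1)   [split at repeated b] = z^2 - 2
trace(a b a) = trace(a) * trace(b a) - trace(b) = x*z - y
use: trace(a b a b^2) = trace(b) * trace(a b a b) - trace(a b a) = y*z^2 - x*z - y
use: trace(a b a b^3) = trace(b) * trace(a b a b^2) - trace(a b a b) = y^2*z^2 - x*y*z - y^2 - z^2 + 2
apply: trace(b^4 a b a) = trace(b) * trace(a b a b^3) - trace(a b a b^2) = y^3*z^2 - x*y^2*z - y^3 - 2*y*z^2 + x*z + 3*y
trace(b a^-1 b^4 a) = trace(b^4 a b) * trace(a) - trace(b^4 a b a) = x*y^4*z - x^2*y^3 - y^3*z^2 - 2*x*y^2*z + 2*x^2*y + y^3 + 2*y*z^2 - 3*y
trace(a^-1 b a^-1 b^4) = trace(b a^-1 b^4) * trace(a) - trace(b a^-1 b^4 a) = x^2*y^5 - 2*x*y^4*z - 3*x^2*y^3 + y^3*z^2 + 5*x*y^2*z + x^2*y - y^3 - 2*y*z^2 - x*z + 3*y
trace(b^3 a^-2 b a^-1 b) = trace(a^-1 b a^-1 b^4) * trace(a) - trace(a^-1 b a^-1 b^4 a) = x^3*y^5 - 2*x^2*y^4*z - 3*x^3*y^3 - x*y^5 + x*y^3*z^2 + 5*x^2*y^2*z + y^4*z + x^3*y + 3*x*y^3 - 2*x*y*z^2 - x^2*z - 3*y^2*z + z
trace(a b^2 a) = trace(a) * trace(b^2 a) - trace(b^2) = x*y*z - x^2 - y^2 + 2
trace(a b^2 a b^2) = trace(b) * trace(a b^2 a b) - trace(a b^2 a) = y^2*z^2 - 2*x*y*z + x^2 - 2
apply: trace(b^2 a b^3 a) = trace(b) * trace(a b^2 a b^2) - trace(a b^2 a b) = y^3*z^2 - 2*x*y^2*z + x^2*y - y*z^2 + x*z - y
trace(b a b^3 a^-1 b) = trace(b^2 a b^3) * trace(a) - trace(b^2 a b^3 a) = x*y^4*z - x^2*y^3 - y^3*z^2 - x*y^2*z + x^2*y + y*z^2 + y
apply: trace(a b a b a b) = trace(a b a b) * trace(a b) - trace(b a)   [split at repeated a] = z^3 - 3*z
use: trace(a b a b a) = trace(a) * trace(b a b a) - trace(b a b) = x*z^2 - y*z - x
trace(b a b a b a b) = trace(b) * trace(a b a b a b) - trace(a b a b a) = y*z^3 - x*z^2 - 2*y*z + x
apply: trace(b a b a b^3 a) = trace(b) * trace(b a b a b a b) - trace(b a b a b a) = y^2*z^3 - x*y*z^2 - 2*y^2*z - z^3 + x*y + 3*z
trace(b a b^3 a^-1 b a) = trace(b a b a b^3) * trace(a) - trace(b a b a b^3 a) = x*y^3*z^2 - x^2*y^2*z - y^2*z^3 - x*y^3 - x*y*z^2 + x^2*z + 2*y^2*z + z^3 + 2*x*y - 3*z
use: trace(b a^-1 b a b^3 a^-1) = trace(b a b^3 a^-1 b) * trace(a) - trace(b a b^3 a^-1 b a) = x^2*y^4*z - x^3*y^3 - 2*x*y^3*z^2 + y^2*z^3 + x^3*y + x*y^3 + 2*x*y*z^2 - x^2*z - 2*y^2*z - z^3 - x*y + 3*z
use: trace(b a^-1 b a b^3) = trace(b a b^4) * trace(a) - trace(b a b^4 a) = x*y^4*z - x^2*y^3 - y^3*z^2 - 2*x*y^2*z + 2*x^2*y + y^3 + 2*y*z^2 - 3*y
trace(b^3 a^-2 b a^-1 b a) = trace(b a^-1 b a b^3 a^-1) * trace(a) - trace(b a^-1 b a b^3) = x^3*y^4*z - x^4*y^3 - 2*x^2*y^3*z^2 - x*y^4*z + x*y^2*z^3 + x^4*y + 2*x^2*y^3 + 2*x^2*y*z^2 + y^3*z^2 - x^3*z - x*z^3 - 3*x^2*y - y^3 - 2*y*z^2 + 3*x*z + 3*y
use: trace(b a^-1 b^3 a^-2 b a^-1) = trace(b^3 a^-2 b a^-1 b) * trace(a) - trace(b^3 a^-2 b a^-1 b a) = x^4*y^5 - 3*x^3*y^4*z - 2*x^4*y^3 - x^2*y^5 + 3*x^2*y^3*z^2 + 5*x^3*y^2*z + 2*x*y^4*z - x*y^2*z^3 + x^2*y^3 - 4*x^2*y*z^2 - y^3*z^2 - 3*x*y^2*z + x*z^3 + 3*x^2*y + y^3 + 2*y*z^2 - 2*x*z - 3*y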